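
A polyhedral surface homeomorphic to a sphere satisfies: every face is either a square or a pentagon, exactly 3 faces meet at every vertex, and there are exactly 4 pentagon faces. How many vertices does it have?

12

Let x be the number of squares; then F = 4 + x.
Edge–face incidences: 2E = 5·4 + 4·x = 20 + 4x.
Every vertex has degree 3, so 3V = 2E.
Euler: V − E + F = 2 ⇒ (2E)/3 − E + (4 + x) = 2.
Multiply by 6: 2·(2E) − 3·(2E) + 6·(4 + x) = 12, i.e. 24 + 6x − (20 + 4x) = 12.
Collecting terms: 2x + 4 = 12, so 2x = 8, so x = 4.
Then 2E = 20 + 4·4 = 36, so E = 18, V = 2E/3 = 12, F = 4 + 4 = 8.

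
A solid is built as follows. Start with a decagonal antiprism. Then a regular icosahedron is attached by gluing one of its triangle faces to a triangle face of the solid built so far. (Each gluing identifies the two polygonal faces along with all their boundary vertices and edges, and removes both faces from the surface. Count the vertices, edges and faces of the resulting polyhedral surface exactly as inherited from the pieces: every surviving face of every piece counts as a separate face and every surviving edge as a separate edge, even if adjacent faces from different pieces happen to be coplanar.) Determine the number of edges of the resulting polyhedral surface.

67

A decagonal antiprism: V=20, E=40, F=22.
Attach a regular icosahedron (V=12, E=30, F=20) along a 3-gon: merge 3 vertices and 3 edges, delete both glued faces → V=29, E=67, F=40.
Check: V − E + F = 29 − 67 + 40 = 2.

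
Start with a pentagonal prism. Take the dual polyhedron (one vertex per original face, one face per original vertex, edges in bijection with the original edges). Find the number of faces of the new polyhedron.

10

The base solid has V = 10, E = 15, F = 7.
The dual swaps V and F and preserves E: V′ = F = 7, E′ = E = 15, F′ = V = 10.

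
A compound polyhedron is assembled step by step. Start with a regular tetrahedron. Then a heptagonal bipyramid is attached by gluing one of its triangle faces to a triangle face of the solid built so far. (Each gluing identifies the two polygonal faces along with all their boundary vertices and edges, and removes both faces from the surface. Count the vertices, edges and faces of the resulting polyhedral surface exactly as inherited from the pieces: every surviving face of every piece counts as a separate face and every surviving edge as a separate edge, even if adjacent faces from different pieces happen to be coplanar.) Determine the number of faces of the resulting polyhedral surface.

A regular tetrahedron: V=4, E=6, F=4.
Attach a heptagonal bipyramid (V=9, E=21, F=14) along a 3-gon: merge 3 vertices and 3 edges, delete both glued faces → V=10, E=24, F=16.
Check: V − E + F = 10 − 24 + 16 = 2.

16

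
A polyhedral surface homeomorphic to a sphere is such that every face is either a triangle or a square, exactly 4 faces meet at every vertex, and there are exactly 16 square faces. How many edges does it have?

Let x be the number of triangles; then F = 16 + x.
Edge–face incidences: 2E = 4·16 + 3·x = 64 + 3x.
Every vertex has degree 4, so 4V = 2E.
Euler: V − E + F = 2 ⇒ (2E)/4 − E + (16 + x) = 2.
Multiply by 8: 2·(2E) − 4·(2E) + 8·(16 + x) = 16, i.e. 128 + 8x − 2·(64 + 3x) = 16.
Collecting terms: 2x = 16, so x = 8.
Then 2E = 64 + 3·8 = 88, so E = 44, V = 2E/4 = 22, F = 16 + 8 = 24.

44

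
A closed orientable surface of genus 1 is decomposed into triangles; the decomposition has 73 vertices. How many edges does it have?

219

χ = 2 − 2·1 = 0, and every face is a triangle so 3F = 2E.
V − E + F = 0 with E = 3F/2 gives 73 − (3/2 − 1)·F = 0, so F = 146 and E = 219.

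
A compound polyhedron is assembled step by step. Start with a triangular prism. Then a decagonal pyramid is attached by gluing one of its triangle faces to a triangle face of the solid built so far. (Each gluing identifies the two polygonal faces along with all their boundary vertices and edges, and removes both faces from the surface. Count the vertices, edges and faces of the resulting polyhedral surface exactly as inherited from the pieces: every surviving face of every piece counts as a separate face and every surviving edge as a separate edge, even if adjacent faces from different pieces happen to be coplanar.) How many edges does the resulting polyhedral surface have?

A triangular prism: V=6, E=9, F=5.
Attach a decagonal pyramid (V=11, E=20, F=11) along a 3-gon: merge 3 vertices and 3 edges, delete both glued faces → V=14, E=26, F=14.
Check: V − E + F = 14 − 26 + 14 = 2.

26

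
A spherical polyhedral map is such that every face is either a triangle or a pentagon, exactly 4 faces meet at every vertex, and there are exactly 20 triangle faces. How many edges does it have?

60

Let x be the number of pentagons; then F = 20 + x.
Edge–face incidences: 2E = 3·20 + 5·x = 60 + 5x.
Every vertex has degree 4, so 4V = 2E.
Euler: V − E + F = 2 ⇒ (2E)/4 − E + (20 + x) = 2.
Multiply by 8: 2·(2E) − 4·(2E) + 8·(20 + x) = 16, i.e. 160 + 8x − 2·(60 + 5x) = 16.
Collecting terms: −2x + 40 = 16, so −2x = −24, so x = 12.
Then 2E = 60 + 5·12 = 120, so E = 60, V = 2E/4 = 30, F = 20 + 12 = 32.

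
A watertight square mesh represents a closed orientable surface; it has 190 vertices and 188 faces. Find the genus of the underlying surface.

0

Every face is a square, so 2E = 4·188 = 752, giving E = 376.
χ = V − E + F = 190 − 376 + 188 = 2.
For a closed orientable surface χ = 2 − 2g, so g = (2 − (2))/2 = 0.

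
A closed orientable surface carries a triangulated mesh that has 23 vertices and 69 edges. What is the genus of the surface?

Every face is a triangle and each edge borders two faces, so 3F = 2·69, giving F = 46.
χ = V − E + F = 23 − 69 + 46 = 0.
For a closed orientable surface χ = 2 − 2g, so g = (2 − (0))/2 = 1.

1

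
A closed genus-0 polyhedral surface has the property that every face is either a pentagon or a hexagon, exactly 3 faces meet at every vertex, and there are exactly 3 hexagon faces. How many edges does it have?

39

Let x be the number of pentagons; then F = 3 + x.
Edge–face incidences: 2E = 6·3 + 5·x = 18 + 5x.
Every vertex has degree 3, so 3V = 2E.
Euler: V − E + F = 2 ⇒ (2E)/3 − E + (3 + x) = 2.
Multiply by 6: 2·(2E) − 3·(2E) + 6·(3 + x) = 12, i.e. 18 + 6x − (18 + 5x) = 12.
Collecting terms: x = 12.
Then 2E = 18 + 5·12 = 78, so E = 39, V = 2E/3 = 26, F = 3 + 12 = 15.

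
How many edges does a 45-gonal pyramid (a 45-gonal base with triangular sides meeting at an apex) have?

90

A pyramid on an n-gon base has one n-gon and n triangles: V = 45 + 1 = 46, E = 2·45 = 90, F = 45 + 1 = 46.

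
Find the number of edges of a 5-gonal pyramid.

10

A pyramid on an n-gon base has one n-gon and n triangles: V = 5 + 1 = 6, E = 2·5 = 10, F = 5 + 1 = 6.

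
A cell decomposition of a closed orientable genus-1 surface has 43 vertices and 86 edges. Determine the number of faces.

43

For a closed orientable surface of genus 1, χ = 2 − 2·1 = 0.
F = 0 − V + E = 0 − 43 + 86 = 43.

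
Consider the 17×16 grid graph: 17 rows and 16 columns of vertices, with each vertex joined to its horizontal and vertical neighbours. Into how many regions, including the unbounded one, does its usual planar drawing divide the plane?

The grid has V = 17·16 = 272 vertices and E = 17·15 + 16·16 = 511 edges.
F = 2 − V + E = 2 − 272 + 511 = 241.

241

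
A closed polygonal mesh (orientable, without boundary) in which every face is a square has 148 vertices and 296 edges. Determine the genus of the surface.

Every face is a square and each edge borders two faces, so 4F = 2·296, giving F = 148.
χ = V − E + F = 148 − 296 + 148 = 0.
For a closed orientable surface χ = 2 − 2g, so g = (2 − (0))/2 = 1.

1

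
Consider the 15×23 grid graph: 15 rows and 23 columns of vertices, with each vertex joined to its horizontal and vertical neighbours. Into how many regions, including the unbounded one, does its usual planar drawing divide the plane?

309

The grid has V = 15·23 = 345 vertices and E = 15·22 + 23·14 = 652 edges.
F = 2 − V + E = 2 − 345 + 652 = 309.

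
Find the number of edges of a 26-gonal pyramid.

A pyramid on an n-gon base has one n-gon and n triangles: V = 26 + 1 = 27, E = 2·26 = 52, F = 26 + 1 = 27.

52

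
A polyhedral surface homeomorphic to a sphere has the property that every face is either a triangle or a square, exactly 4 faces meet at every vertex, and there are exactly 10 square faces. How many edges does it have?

32

Let x be the number of triangles; then F = 10 + x.
Edge–face incidences: 2E = 4·10 + 3·x = 40 + 3x.
Every vertex has degree 4, so 4V = 2E.
Euler: V − E + F = 2 ⇒ (2E)/4 − E + (10 + x) = 2.
Multiply by 8: 2·(2E) − 4·(2E) + 8·(10 + x) = 16, i.e. 80 + 8x − 2·(40 + 3x) = 16.
Collecting terms: 2x = 16, so x = 8.
Then 2E = 40 + 3·8 = 64, so E = 32, V = 2E/4 = 16, F = 10 + 8 = 18.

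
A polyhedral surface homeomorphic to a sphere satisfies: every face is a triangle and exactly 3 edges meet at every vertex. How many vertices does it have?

4

Each face has 3 edges and each edge borders two faces, so 2E = 3F.
Each vertex has degree 3, so 3V = 2E and hence V = 3F/3.
Euler: V − E + F = 2 ⇒ (3F/3) − (3F/2) + F = 2.
Multiply by 6: (6 − 9 + 6)F = 12, i.e. 3F = 12.
So F = 4, E = 3·4/2 = 6, V = 3·4/3 = 4.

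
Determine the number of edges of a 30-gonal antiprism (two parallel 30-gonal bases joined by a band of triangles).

An antiprism on an n-gon has two n-gon caps and 2n triangles: V = 2·30 = 60, E = 4·30 = 120, F = 2·30 + 2 = 62.

120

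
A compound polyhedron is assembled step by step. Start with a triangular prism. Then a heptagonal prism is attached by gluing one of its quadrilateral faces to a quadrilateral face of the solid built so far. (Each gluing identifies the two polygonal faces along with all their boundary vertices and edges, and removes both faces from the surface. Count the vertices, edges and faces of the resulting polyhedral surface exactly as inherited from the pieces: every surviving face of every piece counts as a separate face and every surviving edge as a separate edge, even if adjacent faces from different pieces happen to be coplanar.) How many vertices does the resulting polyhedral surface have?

A triangular prism: V=6, E=9, F=5.
Attach a heptagonal prism (V=14, E=21, F=9) along a 4-gon: merge 4 vertices and 4 edges, delete both glued faces → V=16, E=26, F=12.
Check: V − E + F = 16 − 26 + 12 = 2.

16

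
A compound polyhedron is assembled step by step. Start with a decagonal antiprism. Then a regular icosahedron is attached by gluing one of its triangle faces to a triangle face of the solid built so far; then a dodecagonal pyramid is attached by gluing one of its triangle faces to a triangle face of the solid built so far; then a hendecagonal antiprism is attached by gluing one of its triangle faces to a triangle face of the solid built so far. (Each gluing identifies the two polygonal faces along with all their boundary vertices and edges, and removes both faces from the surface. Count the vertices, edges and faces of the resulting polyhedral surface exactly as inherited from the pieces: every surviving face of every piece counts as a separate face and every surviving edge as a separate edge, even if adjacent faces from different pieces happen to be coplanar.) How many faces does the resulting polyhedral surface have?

73

A decagonal antiprism: V=20, E=40, F=22.
Attach a regular icosahedron (V=12, E=30, F=20) along a 3-gon: merge 3 vertices and 3 edges, delete both glued faces → V=29, E=67, F=40.
Attach a dodecagonal pyramid (V=13, E=24, F=13) along a 3-gon: merge 3 vertices and 3 edges, delete both glued faces → V=39, E=88, F=51.
Attach a hendecagonal antiprism (V=22, E=44, F=24) along a 3-gon: merge 3 vertices and 3 edges, delete both glued faces → V=58, E=129, F=73.
Check: V − E + F = 58 − 129 + 73 = 2.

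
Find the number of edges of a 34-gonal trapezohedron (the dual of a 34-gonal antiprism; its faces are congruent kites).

The n-trapezohedron (dual of the n-antiprism) has V = 2·34 + 2 = 70, E = 4·34 = 136, F = 2·34 = 68.

136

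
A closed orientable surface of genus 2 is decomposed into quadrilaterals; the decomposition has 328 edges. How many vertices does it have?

χ = 2 − 2·2 = -2, and every face is a square so 4F = 2E.
F = 2E/4 = 164. Then V = -2 + E − F = -2 + 328 − 164 = 162.

162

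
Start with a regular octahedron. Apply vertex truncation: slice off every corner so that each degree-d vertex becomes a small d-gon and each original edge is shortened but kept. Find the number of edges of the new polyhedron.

36

The base solid has V = 6, E = 12, F = 8.
Truncation replaces each original edge-end by a new vertex, so V′ = 2E = 24.
Each original edge survives, and each old vertex of degree d contributes d new edges; summing degrees gives Σd = 2E, so E′ = E + 2E = 3E = 36.
Each original face survives and each original vertex becomes one new face: F′ = F + V = 14.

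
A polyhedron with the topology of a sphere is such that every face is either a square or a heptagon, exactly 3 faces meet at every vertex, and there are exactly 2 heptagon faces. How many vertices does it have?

14

Let x be the number of squares; then F = 2 + x.
Edge–face incidences: 2E = 7·2 + 4·x = 14 + 4x.
Every vertex has degree 3, so 3V = 2E.
Euler: V − E + F = 2 ⇒ (2E)/3 − E + (2 + x) = 2.
Multiply by 6: 2·(2E) − 3·(2E) + 6·(2 + x) = 12, i.e. 12 + 6x − (14 + 4x) = 12.
Collecting terms: 2x − 2 = 12, so 2x = 14, so x = 7.
Then 2E = 14 + 4·7 = 42, so E = 21, V = 2E/3 = 14, F = 2 + 7 = 9.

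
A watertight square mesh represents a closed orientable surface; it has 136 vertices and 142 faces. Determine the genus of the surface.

Every face is a square, so 2E = 4·142 = 568, giving E = 284.
χ = V − E + F = 136 − 284 + 142 = -6.
For a closed orientable surface χ = 2 − 2g, so g = (2 − (-6))/2 = 4.

4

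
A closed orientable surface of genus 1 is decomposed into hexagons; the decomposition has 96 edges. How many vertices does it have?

χ = 2 − 2·1 = 0, and every face is a hexagon so 6F = 2E.
F = 2E/6 = 32. Then V = 0 + E − F = 0 + 96 − 32 = 64.

64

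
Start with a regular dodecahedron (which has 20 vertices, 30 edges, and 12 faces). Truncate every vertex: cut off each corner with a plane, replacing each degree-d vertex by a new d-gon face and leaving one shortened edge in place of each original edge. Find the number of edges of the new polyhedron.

90

Truncation replaces each original edge-end by a new vertex, so V′ = 2E = 60.
Each original edge survives, and each old vertex of degree d contributes d new edges; summing degrees gives Σd = 2E, so E′ = E + 2E = 3E = 90.
Each original face survives and each original vertex becomes one new face: F′ = F + V = 32.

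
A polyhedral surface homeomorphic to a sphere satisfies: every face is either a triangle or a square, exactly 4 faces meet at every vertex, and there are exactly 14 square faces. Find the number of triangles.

8

Let x be the number of triangles; then F = 14 + x.
Edge–face incidences: 2E = 4·14 + 3·x = 56 + 3x.
Every vertex has degree 4, so 4V = 2E.
Euler: V − E + F = 2 ⇒ (2E)/4 − E + (14 + x) = 2.
Multiply by 8: 2·(2E) − 4·(2E) + 8·(14 + x) = 16, i.e. 112 + 8x − 2·(56 + 3x) = 16.
Collecting terms: 2x = 16, so x = 8.
Then 2E = 56 + 3·8 = 80, so E = 40, V = 2E/4 = 20, F = 14 + 8 = 22.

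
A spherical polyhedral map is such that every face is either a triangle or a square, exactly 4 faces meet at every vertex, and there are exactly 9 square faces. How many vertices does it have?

Let x be the number of triangles; then F = 9 + x.
Edge–face incidences: 2E = 4·9 + 3·x = 36 + 3x.
Every vertex has degree 4, so 4V = 2E.
Euler: V − E + F = 2 ⇒ (2E)/4 − E + (9 + x) = 2.
Multiply by 8: 2·(2E) − 4·(2E) + 8·(9 + x) = 16, i.e. 72 + 8x − 2·(36 + 3x) = 16.
Collecting terms: 2x = 16, so x = 8.
Then 2E = 36 + 3·8 = 60, so E = 30, V = 2E/4 = 15, F = 9 + 8 = 17.

15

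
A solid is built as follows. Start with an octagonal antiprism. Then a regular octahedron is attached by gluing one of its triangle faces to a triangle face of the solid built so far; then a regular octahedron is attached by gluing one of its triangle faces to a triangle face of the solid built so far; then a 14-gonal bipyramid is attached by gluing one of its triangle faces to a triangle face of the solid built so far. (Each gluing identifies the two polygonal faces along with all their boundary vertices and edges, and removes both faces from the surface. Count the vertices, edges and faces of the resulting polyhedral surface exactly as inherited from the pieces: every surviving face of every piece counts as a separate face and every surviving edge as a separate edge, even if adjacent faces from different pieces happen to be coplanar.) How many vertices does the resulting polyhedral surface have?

An octagonal antiprism: V=16, E=32, F=18.
Attach a regular octahedron (V=6, E=12, F=8) along a 3-gon: merge 3 vertices and 3 edges, delete both glued faces → V=19, E=41, F=24.
Attach a regular octahedron (V=6, E=12, F=8) along a 3-gon: merge 3 vertices and 3 edges, delete both glued faces → V=22, E=50, F=30.
Attach a 14-gonal bipyramid (V=16, E=42, F=28) along a 3-gon: merge 3 vertices and 3 edges, delete both glued faces → V=35, E=89, F=56.
Check: V − E + F = 35 − 89 + 56 = 2.

35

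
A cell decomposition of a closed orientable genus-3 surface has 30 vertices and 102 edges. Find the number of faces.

68

For a closed orientable surface of genus 3, χ = 2 − 2·3 = -4.
F = -4 − V + E = -4 − 30 + 102 = 68.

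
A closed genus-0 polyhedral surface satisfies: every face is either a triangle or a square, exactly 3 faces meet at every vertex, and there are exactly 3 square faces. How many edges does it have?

Let x be the number of triangles; then F = 3 + x.
Edge–face incidences: 2E = 4·3 + 3·x = 12 + 3x.
Every vertex has degree 3, so 3V = 2E.
Euler: V − E + F = 2 ⇒ (2E)/3 − E + (3 + x) = 2.
Multiply by 6: 2·(2E) − 3·(2E) + 6·(3 + x) = 12, i.e. 18 + 6x − (12 + 3x) = 12.
Collecting terms: 3x + 6 = 12, so 3x = 6, so x = 2.
Then 2E = 12 + 3·2 = 18, so E = 9, V = 2E/3 = 6, F = 3 + 2 = 5.

9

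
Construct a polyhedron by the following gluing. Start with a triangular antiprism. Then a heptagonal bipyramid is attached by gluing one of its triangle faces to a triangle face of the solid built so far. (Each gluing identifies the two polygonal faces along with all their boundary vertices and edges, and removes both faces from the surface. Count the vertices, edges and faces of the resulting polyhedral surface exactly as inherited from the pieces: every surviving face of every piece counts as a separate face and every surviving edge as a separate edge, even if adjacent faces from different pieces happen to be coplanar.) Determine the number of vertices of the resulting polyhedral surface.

A triangular antiprism: V=6, E=12, F=8.
Attach a heptagonal bipyramid (V=9, E=21, F=14) along a 3-gon: merge 3 vertices and 3 edges, delete both glued faces → V=12, E=30, F=20.
Check: V − E + F = 12 − 30 + 20 = 2.

12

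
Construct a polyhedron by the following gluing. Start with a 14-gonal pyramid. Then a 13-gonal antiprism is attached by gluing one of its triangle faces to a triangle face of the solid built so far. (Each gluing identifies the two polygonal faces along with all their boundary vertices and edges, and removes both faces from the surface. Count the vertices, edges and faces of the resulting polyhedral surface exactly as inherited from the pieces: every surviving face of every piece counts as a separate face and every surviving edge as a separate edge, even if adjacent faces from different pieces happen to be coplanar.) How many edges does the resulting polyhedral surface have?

77

A 14-gonal pyramid: V=15, E=28, F=15.
Attach a 13-gonal antiprism (V=26, E=52, F=28) along a 3-gon: merge 3 vertices and 3 edges, delete both glued faces → V=38, E=77, F=41.
Check: V − E + F = 38 − 77 + 41 = 2.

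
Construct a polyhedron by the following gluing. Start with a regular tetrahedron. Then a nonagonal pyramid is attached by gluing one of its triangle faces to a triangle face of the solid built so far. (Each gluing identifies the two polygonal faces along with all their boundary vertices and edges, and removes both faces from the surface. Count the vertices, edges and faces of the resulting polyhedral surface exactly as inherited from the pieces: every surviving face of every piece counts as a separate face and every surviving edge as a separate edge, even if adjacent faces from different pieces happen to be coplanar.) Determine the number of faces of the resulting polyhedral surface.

12

A regular tetrahedron: V=4, E=6, F=4.
Attach a nonagonal pyramid (V=10, E=18, F=10) along a 3-gon: merge 3 vertices and 3 edges, delete both glued faces → V=11, E=21, F=12.
Check: V − E + F = 11 − 21 + 12 = 2.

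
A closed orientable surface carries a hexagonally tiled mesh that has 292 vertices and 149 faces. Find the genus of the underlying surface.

Every face is a hexagon, so 2E = 6·149 = 894, giving E = 447.
χ = V − E + F = 292 − 447 + 149 = -6.
For a closed orientable surface χ = 2 − 2g, so g = (2 − (-6))/2 = 4.

4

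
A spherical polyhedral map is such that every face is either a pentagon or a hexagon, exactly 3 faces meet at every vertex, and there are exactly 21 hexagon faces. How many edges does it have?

93

Let x be the number of pentagons; then F = 21 + x.
Edge–face incidences: 2E = 6·21 + 5·x = 126 + 5x.
Every vertex has degree 3, so 3V = 2E.
Euler: V − E + F = 2 ⇒ (2E)/3 − E + (21 + x) = 2.
Multiply by 6: 2·(2E) − 3·(2E) + 6·(21 + x) = 12, i.e. 126 + 6x − (126 + 5x) = 12.
Collecting terms: x = 12.
Then 2E = 126 + 5·12 = 186, so E = 93, V = 2E/3 = 62, F = 21 + 12 = 33.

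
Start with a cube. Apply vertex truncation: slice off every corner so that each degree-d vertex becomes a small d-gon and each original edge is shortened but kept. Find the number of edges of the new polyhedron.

The base solid has V = 8, E = 12, F = 6.
Truncation replaces each original edge-end by a new vertex, so V′ = 2E = 24.
Each original edge survives, and each old vertex of degree d contributes d new edges; summing degrees gives Σd = 2E, so E′ = E + 2E = 3E = 36.
Each original face survives and each original vertex becomes one new face: F′ = F + V = 14.

36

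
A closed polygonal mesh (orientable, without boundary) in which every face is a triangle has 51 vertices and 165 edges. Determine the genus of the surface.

3

Every face is a triangle and each edge borders two faces, so 3F = 2·165, giving F = 110.
χ = V − E + F = 51 − 165 + 110 = -4.
For a closed orientable surface χ = 2 − 2g, so g = (2 − (-4))/2 = 3.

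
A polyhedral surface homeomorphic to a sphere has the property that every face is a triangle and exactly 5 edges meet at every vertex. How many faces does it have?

Each face has 3 edges and each edge borders two faces, so 2E = 3F.
Each vertex has degree 5, so 5V = 2E and hence V = 3F/5.
Euler: V − E + F = 2 ⇒ (3F/5) − (3F/2) + F = 2.
Multiply by 10: (6 − 15 + 10)F = 20, i.e. 1F = 20.
So F = 20, E = 3·20/2 = 30, V = 3·20/5 = 12.

20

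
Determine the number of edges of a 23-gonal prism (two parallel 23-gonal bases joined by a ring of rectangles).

A prism on an n-gon has two n-gon bases and n rectangular sides: V = 2·23 = 46, E = 3·23 = 69, F = 23 + 2 = 25.

69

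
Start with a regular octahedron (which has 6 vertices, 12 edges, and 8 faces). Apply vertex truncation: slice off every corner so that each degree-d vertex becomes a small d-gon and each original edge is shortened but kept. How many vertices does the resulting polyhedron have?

24

Truncation replaces each original edge-end by a new vertex, so V′ = 2E = 24.
Each original edge survives, and each old vertex of degree d contributes d new edges; summing degrees gives Σd = 2E, so E′ = E + 2E = 3E = 36.
Each original face survives and each original vertex becomes one new face: F′ = F + V = 14.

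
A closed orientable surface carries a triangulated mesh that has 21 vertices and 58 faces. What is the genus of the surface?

5

Every face is a triangle, so 2E = 3·58 = 174, giving E = 87.
χ = V − E + F = 21 − 87 + 58 = -8.
For a closed orientable surface χ = 2 − 2g, so g = (2 − (-8))/2 = 5.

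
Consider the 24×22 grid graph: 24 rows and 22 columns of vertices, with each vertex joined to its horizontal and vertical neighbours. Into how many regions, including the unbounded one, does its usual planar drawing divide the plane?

484

The grid has V = 24·22 = 528 vertices and E = 24·21 + 22·23 = 1010 edges.
F = 2 − V + E = 2 − 528 + 1010 = 484.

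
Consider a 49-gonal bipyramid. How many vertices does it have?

51

A bipyramid over an n-gon has 2n triangular faces and n + 2 vertices: V = 49 + 2 = 51, E = 3·49 = 147, F = 2·49 = 98.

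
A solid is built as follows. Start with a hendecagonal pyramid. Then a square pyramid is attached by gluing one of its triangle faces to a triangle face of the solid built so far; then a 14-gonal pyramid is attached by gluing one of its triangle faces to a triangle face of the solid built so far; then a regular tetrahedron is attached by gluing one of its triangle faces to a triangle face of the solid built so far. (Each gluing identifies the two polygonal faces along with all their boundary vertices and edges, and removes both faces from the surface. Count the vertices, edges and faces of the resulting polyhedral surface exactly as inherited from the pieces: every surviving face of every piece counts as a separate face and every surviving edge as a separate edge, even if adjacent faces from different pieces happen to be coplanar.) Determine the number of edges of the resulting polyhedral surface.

55

A hendecagonal pyramid: V=12, E=22, F=12.
Attach a square pyramid (V=5, E=8, F=5) along a 3-gon: merge 3 vertices and 3 edges, delete both glued faces → V=14, E=27, F=15.
Attach a 14-gonal pyramid (V=15, E=28, F=15) along a 3-gon: merge 3 vertices and 3 edges, delete both glued faces → V=26, E=52, F=28.
Attach a regular tetrahedron (V=4, E=6, F=4) along a 3-gon: merge 3 vertices and 3 edges, delete both glued faces → V=27, E=55, F=30.
Check: V − E + F = 27 − 55 + 30 = 2.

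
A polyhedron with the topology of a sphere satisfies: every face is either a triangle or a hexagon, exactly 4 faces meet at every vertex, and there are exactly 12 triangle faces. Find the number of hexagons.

2

Let x be the number of hexagons; then F = 12 + x.
Edge–face incidences: 2E = 3·12 + 6·x = 36 + 6x.
Every vertex has degree 4, so 4V = 2E.
Euler: V − E + F = 2 ⇒ (2E)/4 − E + (12 + x) = 2.
Multiply by 8: 2·(2E) − 4·(2E) + 8·(12 + x) = 16, i.e. 96 + 8x − 2·(36 + 6x) = 16.
Collecting terms: −4x + 24 = 16, so −4x = −8, so x = 2.
Then 2E = 36 + 6·2 = 48, so E = 24, V = 2E/4 = 12, F = 12 + 2 = 14.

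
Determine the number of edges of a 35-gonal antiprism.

An antiprism on an n-gon has two n-gon caps and 2n triangles: V = 2·35 = 70, E = 4·35 = 140, F = 2·35 + 2 = 72.

140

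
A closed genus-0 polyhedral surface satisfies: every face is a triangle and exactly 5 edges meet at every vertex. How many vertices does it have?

12

Each face has 3 edges and each edge borders two faces, so 2E = 3F.
Each vertex has degree 5, so 5V = 2E and hence V = 3F/5.
Euler: V − E + F = 2 ⇒ (3F/5) − (3F/2) + F = 2.
Multiply by 10: (6 − 15 + 10)F = 20, i.e. 1F = 20.
So F = 20, E = 3·20/2 = 30, V = 3·20/5 = 12.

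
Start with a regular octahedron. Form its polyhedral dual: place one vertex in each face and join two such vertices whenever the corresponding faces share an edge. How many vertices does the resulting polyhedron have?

The base solid has V = 6, E = 12, F = 8.
The dual swaps V and F and preserves E: V′ = F = 8, E′ = E = 12, F′ = V = 6.

8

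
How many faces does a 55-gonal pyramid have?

A pyramid on an n-gon base has one n-gon and n triangles: V = 55 + 1 = 56, E = 2·55 = 110, F = 55 + 1 = 56.

56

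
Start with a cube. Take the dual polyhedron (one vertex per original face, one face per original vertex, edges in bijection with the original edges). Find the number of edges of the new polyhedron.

12

The base solid has V = 8, E = 12, F = 6.
The dual swaps V and F and preserves E: V′ = F = 6, E′ = E = 12, F′ = V = 8.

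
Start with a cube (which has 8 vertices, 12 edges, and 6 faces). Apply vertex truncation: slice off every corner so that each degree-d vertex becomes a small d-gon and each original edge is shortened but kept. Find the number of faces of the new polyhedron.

14

Truncation replaces each original edge-end by a new vertex, so V′ = 2E = 24.
Each original edge survives, and each old vertex of degree d contributes d new edges; summing degrees gives Σd = 2E, so E′ = E + 2E = 3E = 36.
Each original face survives and each original vertex becomes one new face: F′ = F + V = 14.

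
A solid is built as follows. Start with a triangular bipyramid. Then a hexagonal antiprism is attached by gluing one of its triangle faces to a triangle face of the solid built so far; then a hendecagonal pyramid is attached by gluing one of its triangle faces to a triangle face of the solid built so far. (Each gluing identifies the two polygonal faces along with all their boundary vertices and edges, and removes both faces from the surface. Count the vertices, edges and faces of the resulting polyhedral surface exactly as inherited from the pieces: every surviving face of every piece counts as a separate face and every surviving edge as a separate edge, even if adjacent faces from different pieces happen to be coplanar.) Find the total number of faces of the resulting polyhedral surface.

28

A triangular bipyramid: V=5, E=9, F=6.
Attach a hexagonal antiprism (V=12, E=24, F=14) along a 3-gon: merge 3 vertices and 3 edges, delete both glued faces → V=14, E=30, F=18.
Attach a hendecagonal pyramid (V=12, E=22, F=12) along a 3-gon: merge 3 vertices and 3 edges, delete both glued faces → V=23, E=49, F=28.
Check: V − E + F = 23 − 49 + 28 = 2.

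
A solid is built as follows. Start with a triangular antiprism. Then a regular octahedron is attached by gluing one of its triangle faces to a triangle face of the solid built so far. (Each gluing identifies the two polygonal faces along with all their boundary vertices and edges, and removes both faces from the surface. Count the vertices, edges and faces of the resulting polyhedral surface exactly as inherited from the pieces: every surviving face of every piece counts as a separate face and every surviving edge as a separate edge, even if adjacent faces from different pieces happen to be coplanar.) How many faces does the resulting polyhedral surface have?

14

A triangular antiprism: V=6, E=12, F=8.
Attach a regular octahedron (V=6, E=12, F=8) along a 3-gon: merge 3 vertices and 3 edges, delete both glued faces → V=9, E=21, F=14.
Check: V − E + F = 9 − 21 + 14 = 2.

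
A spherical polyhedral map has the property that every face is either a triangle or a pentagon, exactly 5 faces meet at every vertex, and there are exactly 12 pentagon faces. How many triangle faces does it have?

Let x be the number of triangles; then F = 12 + x.
Edge–face incidences: 2E = 5·12 + 3·x = 60 + 3x.
Every vertex has degree 5, so 5V = 2E.
Euler: V − E + F = 2 ⇒ (2E)/5 − E + (12 + x) = 2.
Multiply by 10: 2·(2E) − 5·(2E) + 10·(12 + x) = 20, i.e. 120 + 10x − 3·(60 + 3x) = 20.
Collecting terms: x − 60 = 20, so x = 80.
Then 2E = 60 + 3·80 = 300, so E = 150, V = 2E/5 = 60, F = 12 + 80 = 92.

80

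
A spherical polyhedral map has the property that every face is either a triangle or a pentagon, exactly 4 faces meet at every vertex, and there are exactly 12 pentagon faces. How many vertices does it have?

Let x be the number of triangles; then F = 12 + x.
Edge–face incidences: 2E = 5·12 + 3·x = 60 + 3x.
Every vertex has degree 4, so 4V = 2E.
Euler: V − E + F = 2 ⇒ (2E)/4 − E + (12 + x) = 2.
Multiply by 8: 2·(2E) − 4·(2E) + 8·(12 + x) = 16, i.e. 96 + 8x − 2·(60 + 3x) = 16.
Collecting terms: 2x − 24 = 16, so 2x = 40, so x = 20.
Then 2E = 60 + 3·20 = 120, so E = 60, V = 2E/4 = 30, F = 12 + 20 = 32.

30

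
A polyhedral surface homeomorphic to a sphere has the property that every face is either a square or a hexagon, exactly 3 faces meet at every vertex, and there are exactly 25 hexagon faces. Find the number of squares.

Let x be the number of squares; then F = 25 + x.
Edge–face incidences: 2E = 6·25 + 4·x = 150 + 4x.
Every vertex has degree 3, so 3V = 2E.
Euler: V − E + F = 2 ⇒ (2E)/3 − E + (25 + x) = 2.
Multiply by 6: 2·(2E) − 3·(2E) + 6·(25 + x) = 12, i.e. 150 + 6x − (150 + 4x) = 12.
Collecting terms: 2x = 12, so x = 6.
Then 2E = 150 + 4·6 = 174, so E = 87, V = 2E/3 = 58, F = 25 + 6 = 31.

6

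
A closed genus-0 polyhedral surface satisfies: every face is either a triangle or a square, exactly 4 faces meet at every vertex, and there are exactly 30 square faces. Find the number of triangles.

Let x be the number of triangles; then F = 30 + x.
Edge–face incidences: 2E = 4·30 + 3·x = 120 + 3x.
Every vertex has degree 4, so 4V = 2E.
Euler: V − E + F = 2 ⇒ (2E)/4 − E + (30 + x) = 2.
Multiply by 8: 2·(2E) − 4·(2E) + 8·(30 + x) = 16, i.e. 240 + 8x − 2·(120 + 3x) = 16.
Collecting terms: 2x = 16, so x = 8.
Then 2E = 120 + 3·8 = 144, so E = 72, V = 2E/4 = 36, F = 30 + 8 = 38.

8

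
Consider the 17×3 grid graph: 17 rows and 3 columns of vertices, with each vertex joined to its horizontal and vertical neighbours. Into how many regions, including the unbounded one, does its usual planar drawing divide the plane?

The grid has V = 17·3 = 51 vertices and E = 17·2 + 3·16 = 82 edges.
F = 2 − V + E = 2 − 51 + 82 = 33.

33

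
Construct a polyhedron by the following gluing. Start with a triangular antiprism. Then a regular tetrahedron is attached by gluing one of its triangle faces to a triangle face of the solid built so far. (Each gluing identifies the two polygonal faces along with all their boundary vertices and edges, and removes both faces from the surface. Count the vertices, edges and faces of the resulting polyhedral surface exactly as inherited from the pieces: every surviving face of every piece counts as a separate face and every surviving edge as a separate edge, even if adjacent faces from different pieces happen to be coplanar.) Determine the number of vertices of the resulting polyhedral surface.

A triangular antiprism: V=6, E=12, F=8.
Attach a regular tetrahedron (V=4, E=6, F=4) along a 3-gon: merge 3 vertices and 3 edges, delete both glued faces → V=7, E=15, F=10.
Check: V − E + F = 7 − 15 + 10 = 2.

7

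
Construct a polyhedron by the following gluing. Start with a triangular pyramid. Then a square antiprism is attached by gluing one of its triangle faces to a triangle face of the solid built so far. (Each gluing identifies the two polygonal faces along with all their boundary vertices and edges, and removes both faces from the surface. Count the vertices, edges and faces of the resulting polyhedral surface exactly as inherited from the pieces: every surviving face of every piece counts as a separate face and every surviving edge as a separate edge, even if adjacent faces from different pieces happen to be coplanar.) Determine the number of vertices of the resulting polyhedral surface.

9

A triangular pyramid: V=4, E=6, F=4.
Attach a square antiprism (V=8, E=16, F=10) along a 3-gon: merge 3 vertices and 3 edges, delete both glued faces → V=9, E=19, F=12.
Check: V − E + F = 9 − 19 + 12 = 2.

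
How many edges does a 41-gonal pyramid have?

A pyramid on an n-gon base has one n-gon and n triangles: V = 41 + 1 = 42, E = 2·41 = 82, F = 41 + 1 = 42.

82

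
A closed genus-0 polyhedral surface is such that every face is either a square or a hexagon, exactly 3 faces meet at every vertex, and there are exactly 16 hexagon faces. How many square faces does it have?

6

Let x be the number of squares; then F = 16 + x.
Edge–face incidences: 2E = 6·16 + 4·x = 96 + 4x.
Every vertex has degree 3, so 3V = 2E.
Euler: V − E + F = 2 ⇒ (2E)/3 − E + (16 + x) = 2.
Multiply by 6: 2·(2E) − 3·(2E) + 6·(16 + x) = 12, i.e. 96 + 6x − (96 + 4x) = 12.
Collecting terms: 2x = 12, so x = 6.
Then 2E = 96 + 4·6 = 120, so E = 60, V = 2E/3 = 40, F = 16 + 6 = 22.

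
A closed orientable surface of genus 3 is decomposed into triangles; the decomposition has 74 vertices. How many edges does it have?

χ = 2 − 2·3 = -4, and every face is a triangle so 3F = 2E.
V − E + F = -4 with E = 3F/2 gives 74 − (3/2 − 1)·F = -4, so F = 156 and E = 234.

234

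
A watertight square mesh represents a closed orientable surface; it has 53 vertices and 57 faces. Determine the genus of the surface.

3

Every face is a square, so 2E = 4·57 = 228, giving E = 114.
χ = V − E + F = 53 − 114 + 57 = -4.
For a closed orientable surface χ = 2 − 2g, so g = (2 − (-4))/2 = 3.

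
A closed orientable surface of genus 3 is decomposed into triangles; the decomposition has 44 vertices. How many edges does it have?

144

χ = 2 − 2·3 = -4, and every face is a triangle so 3F = 2E.
V − E + F = -4 with E = 3F/2 gives 44 − (3/2 − 1)·F = -4, so F = 96 and E = 144.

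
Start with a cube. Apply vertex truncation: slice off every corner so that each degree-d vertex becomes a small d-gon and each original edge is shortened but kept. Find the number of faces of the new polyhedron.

14

The base solid has V = 8, E = 12, F = 6.
Truncation replaces each original edge-end by a new vertex, so V′ = 2E = 24.
Each original edge survives, and each old vertex of degree d contributes d new edges; summing degrees gives Σd = 2E, so E′ = E + 2E = 3E = 36.
Each original face survives and each original vertex becomes one new face: F′ = F + V = 14.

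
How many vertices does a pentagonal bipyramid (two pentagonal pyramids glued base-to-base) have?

7

A bipyramid over an n-gon has 2n triangular faces and n + 2 vertices: V = 5 + 2 = 7, E = 3·5 = 15, F = 2·5 = 10.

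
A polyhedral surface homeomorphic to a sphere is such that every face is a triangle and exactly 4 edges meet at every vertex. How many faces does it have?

Each face has 3 edges and each edge borders two faces, so 2E = 3F.
Each vertex has degree 4, so 4V = 2E and hence V = 3F/4.
Euler: V − E + F = 2 ⇒ (3F/4) − (3F/2) + F = 2.
Multiply by 8: (6 − 12 + 8)F = 16, i.e. 2F = 16.
So F = 8, E = 3·8/2 = 12, V = 3·8/4 = 6.

8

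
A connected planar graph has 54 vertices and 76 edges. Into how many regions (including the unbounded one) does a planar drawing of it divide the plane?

24

Euler's formula for a connected plane graph: V − E + F = 2, so F = 2 − 54 + 76 = 24.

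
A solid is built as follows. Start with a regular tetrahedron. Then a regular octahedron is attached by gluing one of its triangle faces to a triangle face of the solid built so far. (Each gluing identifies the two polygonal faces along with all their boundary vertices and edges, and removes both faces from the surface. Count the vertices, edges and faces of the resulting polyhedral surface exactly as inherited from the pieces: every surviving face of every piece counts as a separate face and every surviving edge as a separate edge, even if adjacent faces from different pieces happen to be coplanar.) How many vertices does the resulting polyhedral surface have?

7

A regular tetrahedron: V=4, E=6, F=4.
Attach a regular octahedron (V=6, E=12, F=8) along a 3-gon: merge 3 vertices and 3 edges, delete both glued faces → V=7, E=15, F=10.
Check: V − E + F = 7 − 15 + 10 = 2.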